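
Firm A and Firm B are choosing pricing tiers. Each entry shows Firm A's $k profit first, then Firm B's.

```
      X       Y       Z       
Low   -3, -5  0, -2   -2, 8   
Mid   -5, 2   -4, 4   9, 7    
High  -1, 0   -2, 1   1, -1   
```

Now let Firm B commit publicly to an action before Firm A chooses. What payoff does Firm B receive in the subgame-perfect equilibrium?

Solve by backward induction (Firm B leads).
- X: BR = High, leader payoff 0.
- Y: BR = Low, leader payoff -2.
- Z: BR = Mid, leader payoff 7.
Maximizing over 0, -2, 7, Firm B chooses Z. Subgame-perfect outcome: (Mid, Z) with payoffs (9, 7).

7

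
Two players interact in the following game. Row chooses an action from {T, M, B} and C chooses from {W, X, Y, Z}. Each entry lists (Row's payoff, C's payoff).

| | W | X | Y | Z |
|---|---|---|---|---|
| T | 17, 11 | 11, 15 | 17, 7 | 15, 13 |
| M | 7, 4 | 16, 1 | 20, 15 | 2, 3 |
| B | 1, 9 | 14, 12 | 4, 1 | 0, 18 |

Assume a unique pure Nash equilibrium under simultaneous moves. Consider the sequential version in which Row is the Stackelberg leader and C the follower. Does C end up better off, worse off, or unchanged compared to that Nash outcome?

unchanged

Work backward from C's decision.
- T: BR = X, leader payoff 11.
- M: BR = Y, leader payoff 20.
- B: BR = Z, leader payoff 0.
Among 11, 20, 0, the best is 20 at M. Subgame-perfect outcome: (M, Y) with payoffs (20, 15).
Under simultaneous play:
Row's best replies: W→T; X→M; Y→M; Z→T.
C's best replies: T→X; M→Y; B→Z.
The unique mutual best reply is (M, Y), giving (20, 15).
C earns 15 sequentially versus 15 at the Nash outcome: unchanged.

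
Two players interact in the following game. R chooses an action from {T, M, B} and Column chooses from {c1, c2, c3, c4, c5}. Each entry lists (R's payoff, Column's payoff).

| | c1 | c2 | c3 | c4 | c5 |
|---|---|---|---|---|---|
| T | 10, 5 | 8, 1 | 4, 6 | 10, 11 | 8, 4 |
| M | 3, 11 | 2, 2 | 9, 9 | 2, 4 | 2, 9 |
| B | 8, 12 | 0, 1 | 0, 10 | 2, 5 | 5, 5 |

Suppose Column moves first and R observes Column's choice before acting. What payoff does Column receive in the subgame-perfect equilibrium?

R best-responds to each possible Column move:
- c1: BR = T, leader payoff 5.
- c2: BR = T, leader payoff 1.
- c3: BR = M, leader payoff 9.
- c4: BR = T, leader payoff 11.
- c5: BR = T, leader payoff 4.
Maximizing over 5, 1, 9, 11, 4, Column chooses c4. Subgame-perfect outcome: (T, c4) with payoffs (10, 11).

11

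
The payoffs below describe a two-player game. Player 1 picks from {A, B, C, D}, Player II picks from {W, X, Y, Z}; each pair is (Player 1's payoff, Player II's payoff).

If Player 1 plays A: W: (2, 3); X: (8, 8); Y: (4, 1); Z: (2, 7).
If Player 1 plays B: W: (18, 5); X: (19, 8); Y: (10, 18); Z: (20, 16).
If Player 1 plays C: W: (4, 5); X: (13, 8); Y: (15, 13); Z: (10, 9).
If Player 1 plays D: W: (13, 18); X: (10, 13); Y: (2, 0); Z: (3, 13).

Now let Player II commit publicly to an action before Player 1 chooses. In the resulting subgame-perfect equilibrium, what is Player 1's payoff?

Backward induction with Player II moving first.
- W: Player 1 compares 2, 18, 4, 13 and picks B; Player II would get 5.
- X: Player 1 compares 8, 19, 13, 10 and picks B; Player II would get 8.
- Y: Player 1 compares 4, 10, 15, 2 and picks C; Player II would get 13.
- Z: Player 1 compares 2, 20, 10, 3 and picks B; Player II would get 16.
Maximizing over 5, 8, 13, 16, Player II chooses Z. Subgame-perfect outcome: (B, Z) with payoffs (20, 16).

20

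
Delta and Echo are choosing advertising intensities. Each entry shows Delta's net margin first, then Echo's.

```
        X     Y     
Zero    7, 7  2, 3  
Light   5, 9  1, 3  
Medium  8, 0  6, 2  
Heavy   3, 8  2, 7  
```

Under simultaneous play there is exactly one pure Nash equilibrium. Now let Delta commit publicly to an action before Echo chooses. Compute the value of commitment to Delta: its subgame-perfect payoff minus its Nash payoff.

Solve by backward induction (Delta leads).
- Zero → Echo plays X (best of 7, 3); Delta gets 7.
- Light → Echo plays X (best of 9, 3); Delta gets 5.
- Medium → Echo plays Y (best of 0, 2); Delta gets 6.
- Heavy → Echo plays X (best of 8, 7); Delta gets 3.
Delta's induced payoffs are 7, 5, 6, 3, so Delta commits to Zero. Subgame-perfect outcome: (Zero, X) with payoffs (7, 7).
Under simultaneous play:
Delta's best replies: X→Medium; Y→Medium.
Echo's best replies: Zero→X; Light→X; Medium→Y; Heavy→X.
Only (Medium, Y) has each player best-responding; Nash payoffs (6, 2).
Delta's commitment gain: 7 − 6 = 1.

1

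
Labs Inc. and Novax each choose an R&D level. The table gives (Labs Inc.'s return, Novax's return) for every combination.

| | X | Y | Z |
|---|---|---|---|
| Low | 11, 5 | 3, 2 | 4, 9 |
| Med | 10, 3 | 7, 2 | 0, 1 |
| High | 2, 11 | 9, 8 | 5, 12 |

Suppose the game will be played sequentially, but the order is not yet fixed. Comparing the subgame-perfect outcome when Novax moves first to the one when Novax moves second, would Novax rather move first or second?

first

If Labs Inc. leads: Novax's best replies are Low→Z, Med→X, High→Z; Labs Inc.'s induced payoffs 4, 10, 5; outcome (Med, X), payoffs (10, 3).
If Novax leads: Labs Inc.'s best replies are X→Low, Y→High, Z→High; Novax's induced payoffs 5, 8, 12; outcome (High, Z), payoffs (5, 12).
Novax gets 12 moving first and 3 moving second, so Novax prefers to move first.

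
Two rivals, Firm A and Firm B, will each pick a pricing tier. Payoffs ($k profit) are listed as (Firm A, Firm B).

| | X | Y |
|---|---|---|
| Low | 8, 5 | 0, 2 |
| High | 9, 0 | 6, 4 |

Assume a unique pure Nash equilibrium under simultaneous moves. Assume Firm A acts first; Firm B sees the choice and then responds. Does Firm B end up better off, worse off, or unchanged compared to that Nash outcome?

better off

Firm B best-responds to each possible Firm A move:
- Low: BR = X, leader payoff 8.
- High: BR = Y, leader payoff 6.
Among 8, 6, the best is 8 at Low. Subgame-perfect outcome: (Low, X) with payoffs (8, 5).
For the simultaneous game, intersect best replies.
Firm A's best replies: X→High; Y→High.
Firm B's best replies: Low→X; High→Y.
Only (High, Y) has each player best-responding; Nash payoffs (6, 4).
Firm B earns 5 sequentially versus 4 at the Nash outcome: better off.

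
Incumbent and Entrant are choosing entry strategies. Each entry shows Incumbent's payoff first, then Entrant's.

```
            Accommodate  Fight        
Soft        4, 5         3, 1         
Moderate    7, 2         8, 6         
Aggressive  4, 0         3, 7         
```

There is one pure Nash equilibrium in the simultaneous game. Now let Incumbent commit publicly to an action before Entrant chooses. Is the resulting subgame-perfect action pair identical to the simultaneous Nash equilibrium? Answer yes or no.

yes

Work backward from Entrant's decision.
- Soft: BR = Accommodate, leader payoff 4.
- Moderate: BR = Fight, leader payoff 8.
- Aggressive: BR = Fight, leader payoff 3.
Among 4, 8, 3, the best is 8 at Moderate. Subgame-perfect outcome: (Moderate, Fight) with payoffs (8, 6).
Now find the simultaneous Nash equilibrium.
Incumbent's best replies: Accommodate→Moderate; Fight→Moderate.
Entrant's best replies: Soft→Accommodate; Moderate→Fight; Aggressive→Fight.
Only (Moderate, Fight) has each player best-responding; Nash payoffs (8, 6).
Sequential outcome (Moderate, Fight) coincides with the Nash profile (Moderate, Fight).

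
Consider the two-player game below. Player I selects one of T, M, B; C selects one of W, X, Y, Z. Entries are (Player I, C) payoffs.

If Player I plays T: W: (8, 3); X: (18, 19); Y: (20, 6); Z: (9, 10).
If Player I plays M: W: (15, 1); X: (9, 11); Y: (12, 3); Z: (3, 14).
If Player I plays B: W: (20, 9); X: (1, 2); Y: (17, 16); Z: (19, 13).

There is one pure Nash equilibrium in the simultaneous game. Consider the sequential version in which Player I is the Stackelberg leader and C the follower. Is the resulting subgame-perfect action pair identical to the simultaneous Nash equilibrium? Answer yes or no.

yes

C best-responds to each possible Player I move:
- T → C plays X (best of 3, 19, 6, 10); Player I gets 18.
- M → C plays Z (best of 1, 11, 3, 14); Player I gets 3.
- B → C plays Y (best of 9, 2, 16, 13); Player I gets 17.
Player I's induced payoffs are 18, 3, 17, so Player I commits to T. Subgame-perfect outcome: (T, X) with payoffs (18, 19).
Now find the simultaneous Nash equilibrium.
Player I's best replies: W→B; X→T; Y→T; Z→B.
C's best replies: T→X; M→Z; B→Y.
The unique mutual best reply is (T, X), giving (18, 19).
Sequential outcome (T, X) coincides with the Nash profile (T, X).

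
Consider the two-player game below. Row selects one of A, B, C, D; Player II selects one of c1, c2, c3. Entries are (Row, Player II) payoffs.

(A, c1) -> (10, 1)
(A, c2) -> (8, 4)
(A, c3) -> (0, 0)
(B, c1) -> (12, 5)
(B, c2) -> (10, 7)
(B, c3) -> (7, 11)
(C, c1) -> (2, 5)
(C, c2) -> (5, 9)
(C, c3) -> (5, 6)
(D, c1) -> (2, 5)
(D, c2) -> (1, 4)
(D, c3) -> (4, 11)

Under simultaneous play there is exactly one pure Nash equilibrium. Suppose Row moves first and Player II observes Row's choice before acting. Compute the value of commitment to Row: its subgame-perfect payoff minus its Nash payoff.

1

Work backward from Player II's decision.
- A → Player II plays c2 (best of 1, 4, 0); Row gets 8.
- B → Player II plays c3 (best of 5, 7, 11); Row gets 7.
- C → Player II plays c2 (best of 5, 9, 6); Row gets 5.
- D → Player II plays c3 (best of 5, 4, 11); Row gets 4.
Row's induced payoffs are 8, 7, 5, 4, so Row commits to A. Subgame-perfect outcome: (A, c2) with payoffs (8, 4).
Now find the simultaneous Nash equilibrium.
Row's best replies: c1→B; c2→B; c3→B.
Player II's best replies: A→c2; B→c3; C→c2; D→c3.
The unique mutual best reply is (B, c3), giving (7, 11).
Row's commitment gain: 8 − 7 = 1.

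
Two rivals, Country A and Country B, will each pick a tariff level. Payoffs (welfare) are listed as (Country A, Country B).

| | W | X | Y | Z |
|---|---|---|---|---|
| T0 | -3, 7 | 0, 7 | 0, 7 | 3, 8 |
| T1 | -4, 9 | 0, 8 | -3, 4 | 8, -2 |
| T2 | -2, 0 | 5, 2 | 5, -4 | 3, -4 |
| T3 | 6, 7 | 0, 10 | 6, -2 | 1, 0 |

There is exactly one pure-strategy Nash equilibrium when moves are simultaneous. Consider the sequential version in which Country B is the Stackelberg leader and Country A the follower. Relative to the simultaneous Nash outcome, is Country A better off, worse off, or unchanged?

better off

Country A best-responds to each possible Country B move:
- W: Country A compares -3, -4, -2, 6 and picks T3; Country B would get 7.
- X: Country A compares 0, 0, 5, 0 and picks T2; Country B would get 2.
- Y: Country A compares 0, -3, 5, 6 and picks T3; Country B would get -2.
- Z: Country A compares 3, 8, 3, 1 and picks T1; Country B would get -2.
Maximizing over 7, 2, -2, -2, Country B chooses W. Subgame-perfect outcome: (T3, W) with payoffs (6, 7).
For the simultaneous game, intersect best replies.
Country A's best replies: W→T3; X→T2; Y→T3; Z→T1.
Country B's best replies: T0→Z; T1→W; T2→X; T3→X.
Only (T2, X) has each player best-responding; Nash payoffs (5, 2).
Country A earns 6 sequentially versus 5 at the Nash outcome: better off.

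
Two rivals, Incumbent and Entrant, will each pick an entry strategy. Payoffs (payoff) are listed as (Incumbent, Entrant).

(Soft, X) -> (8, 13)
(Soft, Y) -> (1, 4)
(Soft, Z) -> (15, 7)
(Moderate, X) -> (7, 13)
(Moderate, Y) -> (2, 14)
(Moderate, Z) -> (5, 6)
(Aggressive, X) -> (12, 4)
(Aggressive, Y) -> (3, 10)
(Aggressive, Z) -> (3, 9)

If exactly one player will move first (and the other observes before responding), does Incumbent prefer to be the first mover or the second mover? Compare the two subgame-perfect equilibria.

If Incumbent leads: Entrant's best replies are Soft→X, Moderate→Y, Aggressive→Y; Incumbent's induced payoffs 8, 2, 3; outcome (Soft, X), payoffs (8, 13).
If Entrant leads: Incumbent's best replies are X→Aggressive, Y→Aggressive, Z→Soft; Entrant's induced payoffs 4, 10, 7; outcome (Aggressive, Y), payoffs (3, 10).
Incumbent gets 8 moving first and 3 moving second, so Incumbent prefers to move first.

first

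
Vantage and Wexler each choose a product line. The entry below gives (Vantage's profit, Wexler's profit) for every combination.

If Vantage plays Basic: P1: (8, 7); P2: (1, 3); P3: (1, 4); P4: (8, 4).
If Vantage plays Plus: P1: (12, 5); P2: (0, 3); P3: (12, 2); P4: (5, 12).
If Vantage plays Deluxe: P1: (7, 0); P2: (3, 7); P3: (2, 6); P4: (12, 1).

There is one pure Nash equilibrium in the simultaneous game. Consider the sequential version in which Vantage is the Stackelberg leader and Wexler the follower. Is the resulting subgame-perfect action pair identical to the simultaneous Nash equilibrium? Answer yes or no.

Work backward from Wexler's decision.
- Basic: BR = P1, leader payoff 8.
- Plus: BR = P4, leader payoff 5.
- Deluxe: BR = P2, leader payoff 3.
Vantage's induced payoffs are 8, 5, 3, so Vantage commits to Basic. Subgame-perfect outcome: (Basic, P1) with payoffs (8, 7).
Now find the simultaneous Nash equilibrium.
Vantage's best replies: P1→Plus; P2→Deluxe; P3→Plus; P4→Deluxe.
Wexler's best replies: Basic→P1; Plus→P4; Deluxe→P2.
Only (Deluxe, P2) has each player best-responding; Nash payoffs (3, 7).
Sequential outcome (Basic, P1) differs from the Nash profile (Deluxe, P2).

no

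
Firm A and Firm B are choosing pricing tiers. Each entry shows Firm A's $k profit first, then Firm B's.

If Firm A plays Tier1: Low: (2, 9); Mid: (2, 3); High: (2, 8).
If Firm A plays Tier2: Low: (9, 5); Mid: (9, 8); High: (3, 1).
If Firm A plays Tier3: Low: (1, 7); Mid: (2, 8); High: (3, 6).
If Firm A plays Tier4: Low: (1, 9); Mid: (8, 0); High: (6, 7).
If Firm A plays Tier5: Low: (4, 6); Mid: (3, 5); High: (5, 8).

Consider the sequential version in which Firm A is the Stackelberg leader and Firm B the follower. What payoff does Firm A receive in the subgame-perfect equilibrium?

9

Work backward from Firm B's decision.
- Tier1: Firm B compares 9, 3, 8 and picks Low; Firm A would get 2.
- Tier2: Firm B compares 5, 8, 1 and picks Mid; Firm A would get 9.
- Tier3: Firm B compares 7, 8, 6 and picks Mid; Firm A would get 2.
- Tier4: Firm B compares 9, 0, 7 and picks Low; Firm A would get 1.
- Tier5: Firm B compares 6, 5, 8 and picks High; Firm A would get 5.
Firm A's induced payoffs are 2, 9, 2, 1, 5, so Firm A commits to Tier2. Subgame-perfect outcome: (Tier2, Mid) with payoffs (9, 8).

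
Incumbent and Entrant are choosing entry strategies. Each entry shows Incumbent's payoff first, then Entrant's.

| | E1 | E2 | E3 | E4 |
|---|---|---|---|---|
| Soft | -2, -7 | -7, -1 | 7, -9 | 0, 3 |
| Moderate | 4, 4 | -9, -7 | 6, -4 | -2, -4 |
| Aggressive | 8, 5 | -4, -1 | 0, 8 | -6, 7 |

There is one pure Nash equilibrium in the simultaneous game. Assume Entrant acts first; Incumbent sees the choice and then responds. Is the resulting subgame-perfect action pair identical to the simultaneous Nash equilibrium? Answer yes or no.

no

Solve by backward induction (Entrant leads).
- E1 → Incumbent plays Aggressive (best of -2, 4, 8); Entrant gets 5.
- E2 → Incumbent plays Aggressive (best of -7, -9, -4); Entrant gets -1.
- E3 → Incumbent plays Soft (best of 7, 6, 0); Entrant gets -9.
- E4 → Incumbent plays Soft (best of 0, -2, -6); Entrant gets 3.
Entrant's induced payoffs are 5, -1, -9, 3, so Entrant commits to E1. Subgame-perfect outcome: (Aggressive, E1) with payoffs (8, 5).
Under simultaneous play:
Incumbent's best replies: E1→Aggressive; E2→Aggressive; E3→Soft; E4→Soft.
Entrant's best replies: Soft→E4; Moderate→E1; Aggressive→E3.
Only (Soft, E4) has each player best-responding; Nash payoffs (0, 3).
Sequential outcome (Aggressive, E1) differs from the Nash profile (Soft, E4).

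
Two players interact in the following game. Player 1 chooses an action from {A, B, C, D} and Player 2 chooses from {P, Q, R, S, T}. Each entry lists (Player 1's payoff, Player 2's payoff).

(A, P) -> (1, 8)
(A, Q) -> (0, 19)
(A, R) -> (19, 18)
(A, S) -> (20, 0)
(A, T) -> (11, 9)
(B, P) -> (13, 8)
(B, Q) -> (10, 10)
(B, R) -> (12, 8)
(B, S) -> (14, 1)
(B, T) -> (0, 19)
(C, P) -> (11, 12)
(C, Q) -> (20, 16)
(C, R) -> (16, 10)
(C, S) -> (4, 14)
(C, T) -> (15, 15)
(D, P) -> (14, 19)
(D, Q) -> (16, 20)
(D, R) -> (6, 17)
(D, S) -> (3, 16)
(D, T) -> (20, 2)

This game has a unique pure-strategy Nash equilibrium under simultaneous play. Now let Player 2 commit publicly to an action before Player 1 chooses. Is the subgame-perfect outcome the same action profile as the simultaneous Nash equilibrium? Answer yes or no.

Player 1 best-responds to each possible Player 2 move:
- P → Player 1 plays D (best of 1, 13, 11, 14); Player 2 gets 19.
- Q → Player 1 plays C (best of 0, 10, 20, 16); Player 2 gets 16.
- R → Player 1 plays A (best of 19, 12, 16, 6); Player 2 gets 18.
- S → Player 1 plays A (best of 20, 14, 4, 3); Player 2 gets 0.
- T → Player 1 plays D (best of 11, 0, 15, 20); Player 2 gets 2.
Player 2's induced payoffs are 19, 16, 18, 0, 2, so Player 2 commits to P. Subgame-perfect outcome: (D, P) with payoffs (14, 19).
Under simultaneous play:
Player 1's best replies: P→D; Q→C; R→A; S→A; T→D.
Player 2's best replies: A→Q; B→T; C→Q; D→Q.
The unique mutual best reply is (C, Q), giving (20, 16).
Sequential outcome (D, P) differs from the Nash profile (C, Q).

no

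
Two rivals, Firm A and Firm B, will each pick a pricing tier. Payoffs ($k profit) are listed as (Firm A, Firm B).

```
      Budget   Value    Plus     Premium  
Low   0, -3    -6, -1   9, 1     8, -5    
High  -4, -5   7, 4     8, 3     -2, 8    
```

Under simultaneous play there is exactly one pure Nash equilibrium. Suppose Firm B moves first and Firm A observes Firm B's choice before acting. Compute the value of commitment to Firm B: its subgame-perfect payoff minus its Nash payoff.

3

Firm A best-responds to each possible Firm B move:
- Budget: Firm A compares 0, -4 and picks Low; Firm B would get -3.
- Value: Firm A compares -6, 7 and picks High; Firm B would get 4.
- Plus: Firm A compares 9, 8 and picks Low; Firm B would get 1.
- Premium: Firm A compares 8, -2 and picks Low; Firm B would get -5.
Maximizing over -3, 4, 1, -5, Firm B chooses Value. Subgame-perfect outcome: (High, Value) with payoffs (7, 4).
Now find the simultaneous Nash equilibrium.
Firm A's best replies: Budget→Low; Value→High; Plus→Low; Premium→Low.
Firm B's best replies: Low→Plus; High→Premium.
The unique mutual best reply is (Low, Plus), giving (9, 1).
Firm B's commitment gain: 4 − 1 = 3.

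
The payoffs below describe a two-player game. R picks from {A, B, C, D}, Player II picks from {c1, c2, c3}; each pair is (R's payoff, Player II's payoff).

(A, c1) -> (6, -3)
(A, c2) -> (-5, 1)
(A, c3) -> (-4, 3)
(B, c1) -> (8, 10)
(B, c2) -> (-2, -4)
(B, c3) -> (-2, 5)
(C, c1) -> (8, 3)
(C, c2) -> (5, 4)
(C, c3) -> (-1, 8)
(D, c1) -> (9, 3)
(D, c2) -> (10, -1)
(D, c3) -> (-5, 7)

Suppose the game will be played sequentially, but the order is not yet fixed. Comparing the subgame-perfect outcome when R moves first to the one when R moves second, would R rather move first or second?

If R leads: Player II's best replies are A→c3, B→c1, C→c3, D→c3; R's induced payoffs -4, 8, -1, -5; outcome (B, c1), payoffs (8, 10).
If Player II leads: R's best replies are c1→D, c2→D, c3→C; Player II's induced payoffs 3, -1, 8; outcome (C, c3), payoffs (-1, 8).
R gets 8 moving first and -1 moving second, so R prefers to move first.

first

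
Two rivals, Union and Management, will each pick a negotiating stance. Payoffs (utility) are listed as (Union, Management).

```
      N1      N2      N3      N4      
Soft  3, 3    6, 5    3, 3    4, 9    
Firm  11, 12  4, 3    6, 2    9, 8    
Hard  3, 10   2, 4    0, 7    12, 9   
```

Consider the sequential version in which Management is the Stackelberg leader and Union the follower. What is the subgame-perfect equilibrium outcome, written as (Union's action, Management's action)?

(Firm, N1)

Backward induction with Management moving first.
- N1: Union compares 3, 11, 3 and picks Firm; Management would get 12.
- N2: Union compares 6, 4, 2 and picks Soft; Management would get 5.
- N3: Union compares 3, 6, 0 and picks Firm; Management would get 2.
- N4: Union compares 4, 9, 12 and picks Hard; Management would get 9.
Among 12, 5, 2, 9, the best is 12 at N1. Subgame-perfect outcome: (Firm, N1) with payoffs (11, 12).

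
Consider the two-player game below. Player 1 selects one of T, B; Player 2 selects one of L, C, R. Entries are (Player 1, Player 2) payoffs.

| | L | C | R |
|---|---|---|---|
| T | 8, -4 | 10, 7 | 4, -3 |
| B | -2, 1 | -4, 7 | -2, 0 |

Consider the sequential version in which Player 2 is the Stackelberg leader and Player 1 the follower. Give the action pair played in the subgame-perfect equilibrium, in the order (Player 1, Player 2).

(T, C)

Player 1 best-responds to each possible Player 2 move:
- L: BR = T, leader payoff -4.
- C: BR = T, leader payoff 7.
- R: BR = T, leader payoff -3.
Maximizing over -4, 7, -3, Player 2 chooses C. Subgame-perfect outcome: (T, C) with payoffs (10, 7).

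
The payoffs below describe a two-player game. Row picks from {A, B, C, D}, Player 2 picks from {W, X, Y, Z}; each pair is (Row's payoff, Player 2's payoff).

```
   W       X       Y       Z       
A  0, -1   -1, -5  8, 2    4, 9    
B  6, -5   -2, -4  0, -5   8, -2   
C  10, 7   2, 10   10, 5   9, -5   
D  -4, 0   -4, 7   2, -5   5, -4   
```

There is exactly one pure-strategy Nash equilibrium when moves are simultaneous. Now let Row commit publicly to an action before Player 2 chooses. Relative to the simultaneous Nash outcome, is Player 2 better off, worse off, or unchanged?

worse off

Work backward from Player 2's decision.
- A: BR = Z, leader payoff 4.
- B: BR = Z, leader payoff 8.
- C: BR = X, leader payoff 2.
- D: BR = X, leader payoff -4.
Row's induced payoffs are 4, 8, 2, -4, so Row commits to B. Subgame-perfect outcome: (B, Z) with payoffs (8, -2).
Now find the simultaneous Nash equilibrium.
Row's best replies: W→C; X→C; Y→C; Z→C.
Player 2's best replies: A→Z; B→Z; C→X; D→X.
The unique mutual best reply is (C, X), giving (2, 10).
Player 2 earns -2 sequentially versus 10 at the Nash outcome: worse off.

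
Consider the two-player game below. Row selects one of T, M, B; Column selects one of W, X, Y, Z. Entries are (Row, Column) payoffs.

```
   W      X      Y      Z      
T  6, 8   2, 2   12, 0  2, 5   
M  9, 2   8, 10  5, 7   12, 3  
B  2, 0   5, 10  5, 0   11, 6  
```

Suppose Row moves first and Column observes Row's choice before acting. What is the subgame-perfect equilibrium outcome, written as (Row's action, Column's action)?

(M, X)

Work backward from Column's decision.
- T: Column compares 8, 2, 0, 5 and picks W; Row would get 6.
- M: Column compares 2, 10, 7, 3 and picks X; Row would get 8.
- B: Column compares 0, 10, 0, 6 and picks X; Row would get 5.
Among 6, 8, 5, the best is 8 at M. Subgame-perfect outcome: (M, X) with payoffs (8, 10).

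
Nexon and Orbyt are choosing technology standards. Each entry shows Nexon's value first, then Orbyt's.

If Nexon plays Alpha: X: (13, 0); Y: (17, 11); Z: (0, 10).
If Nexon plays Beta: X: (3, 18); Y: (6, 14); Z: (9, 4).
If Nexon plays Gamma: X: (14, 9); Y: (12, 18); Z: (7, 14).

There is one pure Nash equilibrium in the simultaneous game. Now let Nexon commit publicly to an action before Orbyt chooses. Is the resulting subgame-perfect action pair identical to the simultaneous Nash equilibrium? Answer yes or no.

yes

Solve by backward induction (Nexon leads).
- Alpha: Orbyt compares 0, 11, 10 and picks Y; Nexon would get 17.
- Beta: Orbyt compares 18, 14, 4 and picks X; Nexon would get 3.
- Gamma: Orbyt compares 9, 18, 14 and picks Y; Nexon would get 12.
Nexon's induced payoffs are 17, 3, 12, so Nexon commits to Alpha. Subgame-perfect outcome: (Alpha, Y) with payoffs (17, 11).
Now find the simultaneous Nash equilibrium.
Nexon's best replies: X→Gamma; Y→Alpha; Z→Beta.
Orbyt's best replies: Alpha→Y; Beta→X; Gamma→Y.
The unique mutual best reply is (Alpha, Y), giving (17, 11).
Sequential outcome (Alpha, Y) coincides with the Nash profile (Alpha, Y).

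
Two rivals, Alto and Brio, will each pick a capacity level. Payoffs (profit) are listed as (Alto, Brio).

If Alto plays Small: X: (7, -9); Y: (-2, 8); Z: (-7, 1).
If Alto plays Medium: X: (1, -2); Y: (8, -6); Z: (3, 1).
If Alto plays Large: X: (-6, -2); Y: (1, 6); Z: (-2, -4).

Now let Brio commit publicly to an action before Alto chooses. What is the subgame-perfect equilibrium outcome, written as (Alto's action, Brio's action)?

Solve by backward induction (Brio leads).
- X → Alto plays Small (best of 7, 1, -6); Brio gets -9.
- Y → Alto plays Medium (best of -2, 8, 1); Brio gets -6.
- Z → Alto plays Medium (best of -7, 3, -2); Brio gets 1.
Among -9, -6, 1, the best is 1 at Z. Subgame-perfect outcome: (Medium, Z) with payoffs (3, 1).

(Medium, Z)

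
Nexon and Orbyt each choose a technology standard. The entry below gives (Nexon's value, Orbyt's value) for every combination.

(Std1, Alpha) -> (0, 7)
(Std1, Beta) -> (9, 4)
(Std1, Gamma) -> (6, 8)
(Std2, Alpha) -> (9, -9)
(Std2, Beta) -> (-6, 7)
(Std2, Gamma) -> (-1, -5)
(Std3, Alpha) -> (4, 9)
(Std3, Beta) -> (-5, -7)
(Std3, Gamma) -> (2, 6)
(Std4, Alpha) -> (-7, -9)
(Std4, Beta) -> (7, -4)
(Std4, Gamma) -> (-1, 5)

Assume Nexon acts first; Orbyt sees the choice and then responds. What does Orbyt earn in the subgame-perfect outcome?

8

Work backward from Orbyt's decision.
- Std1: Orbyt compares 7, 4, 8 and picks Gamma; Nexon would get 6.
- Std2: Orbyt compares -9, 7, -5 and picks Beta; Nexon would get -6.
- Std3: Orbyt compares 9, -7, 6 and picks Alpha; Nexon would get 4.
- Std4: Orbyt compares -9, -4, 5 and picks Gamma; Nexon would get -1.
Nexon's induced payoffs are 6, -6, 4, -1, so Nexon commits to Std1. Subgame-perfect outcome: (Std1, Gamma) with payoffs (6, 8).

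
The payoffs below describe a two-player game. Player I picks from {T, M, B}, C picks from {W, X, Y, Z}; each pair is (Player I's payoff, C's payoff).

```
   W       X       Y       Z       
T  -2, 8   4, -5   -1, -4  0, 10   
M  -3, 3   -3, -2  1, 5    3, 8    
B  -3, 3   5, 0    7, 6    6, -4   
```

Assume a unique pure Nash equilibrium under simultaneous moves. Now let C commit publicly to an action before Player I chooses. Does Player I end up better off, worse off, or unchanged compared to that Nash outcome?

worse off

Backward induction with C moving first.
- W: BR = T, leader payoff 8.
- X: BR = B, leader payoff 0.
- Y: BR = B, leader payoff 6.
- Z: BR = B, leader payoff -4.
Among 8, 0, 6, -4, the best is 8 at W. Subgame-perfect outcome: (T, W) with payoffs (-2, 8).
Under simultaneous play:
Player I's best replies: W→T; X→B; Y→B; Z→B.
C's best replies: T→Z; M→Z; B→Y.
Only (B, Y) has each player best-responding; Nash payoffs (7, 6).
Player I earns -2 sequentially versus 7 at the Nash outcome: worse off.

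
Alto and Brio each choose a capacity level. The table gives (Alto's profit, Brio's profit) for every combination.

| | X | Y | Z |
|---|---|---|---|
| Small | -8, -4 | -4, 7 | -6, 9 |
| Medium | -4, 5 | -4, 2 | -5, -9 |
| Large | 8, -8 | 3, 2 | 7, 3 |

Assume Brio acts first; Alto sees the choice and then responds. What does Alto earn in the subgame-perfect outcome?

Work backward from Alto's decision.
- X: Alto compares -8, -4, 8 and picks Large; Brio would get -8.
- Y: Alto compares -4, -4, 3 and picks Large; Brio would get 2.
- Z: Alto compares -6, -5, 7 and picks Large; Brio would get 3.
Maximizing over -8, 2, 3, Brio chooses Z. Subgame-perfect outcome: (Large, Z) with payoffs (7, 3).

7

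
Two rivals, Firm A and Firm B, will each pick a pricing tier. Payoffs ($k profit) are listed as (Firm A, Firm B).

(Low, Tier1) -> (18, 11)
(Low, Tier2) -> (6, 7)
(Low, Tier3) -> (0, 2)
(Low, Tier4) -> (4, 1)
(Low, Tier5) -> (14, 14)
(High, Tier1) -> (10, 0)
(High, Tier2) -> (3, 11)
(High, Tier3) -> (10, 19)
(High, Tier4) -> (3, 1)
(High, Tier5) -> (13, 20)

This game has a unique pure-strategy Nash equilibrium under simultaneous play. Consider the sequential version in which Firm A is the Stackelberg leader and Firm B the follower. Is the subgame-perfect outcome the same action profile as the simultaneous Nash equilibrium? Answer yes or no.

Work backward from Firm B's decision.
- Low → Firm B plays Tier5 (best of 11, 7, 2, 1, 14); Firm A gets 14.
- High → Firm B plays Tier5 (best of 0, 11, 19, 1, 20); Firm A gets 13.
Maximizing over 14, 13, Firm A chooses Low. Subgame-perfect outcome: (Low, Tier5) with payoffs (14, 14).
Now find the simultaneous Nash equilibrium.
Firm A's best replies: Tier1→Low; Tier2→Low; Tier3→High; Tier4→Low; Tier5→Low.
Firm B's best replies: Low→Tier5; High→Tier5.
The unique mutual best reply is (Low, Tier5), giving (14, 14).
Sequential outcome (Low, Tier5) coincides with the Nash profile (Low, Tier5).

yes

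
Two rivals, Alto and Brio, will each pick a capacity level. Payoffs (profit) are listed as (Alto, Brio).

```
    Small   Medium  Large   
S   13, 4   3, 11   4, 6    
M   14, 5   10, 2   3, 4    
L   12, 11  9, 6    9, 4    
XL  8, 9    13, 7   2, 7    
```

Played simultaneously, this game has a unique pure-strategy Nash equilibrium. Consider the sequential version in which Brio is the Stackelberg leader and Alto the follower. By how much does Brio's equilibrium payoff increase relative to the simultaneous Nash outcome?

Work backward from Alto's decision.
- Small → Alto plays M (best of 13, 14, 12, 8); Brio gets 5.
- Medium → Alto plays XL (best of 3, 10, 9, 13); Brio gets 7.
- Large → Alto plays L (best of 4, 3, 9, 2); Brio gets 4.
Maximizing over 5, 7, 4, Brio chooses Medium. Subgame-perfect outcome: (XL, Medium) with payoffs (13, 7).
For the simultaneous game, intersect best replies.
Alto's best replies: Small→M; Medium→XL; Large→L.
Brio's best replies: S→Medium; M→Small; L→Small; XL→Small.
Only (M, Small) has each player best-responding; Nash payoffs (14, 5).
Brio's commitment gain: 7 − 5 = 2.

2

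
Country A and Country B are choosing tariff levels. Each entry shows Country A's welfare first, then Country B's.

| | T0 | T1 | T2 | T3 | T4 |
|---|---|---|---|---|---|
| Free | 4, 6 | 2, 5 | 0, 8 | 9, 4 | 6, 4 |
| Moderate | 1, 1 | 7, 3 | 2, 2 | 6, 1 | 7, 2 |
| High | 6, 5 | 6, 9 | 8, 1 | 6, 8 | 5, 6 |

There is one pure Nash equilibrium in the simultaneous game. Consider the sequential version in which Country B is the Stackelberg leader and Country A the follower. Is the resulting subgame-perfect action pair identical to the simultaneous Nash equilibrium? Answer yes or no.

Work backward from Country A's decision.
- T0 → Country A plays High (best of 4, 1, 6); Country B gets 5.
- T1 → Country A plays Moderate (best of 2, 7, 6); Country B gets 3.
- T2 → Country A plays High (best of 0, 2, 8); Country B gets 1.
- T3 → Country A plays Free (best of 9, 6, 6); Country B gets 4.
- T4 → Country A plays Moderate (best of 6, 7, 5); Country B gets 2.
Among 5, 3, 1, 4, 2, the best is 5 at T0. Subgame-perfect outcome: (High, T0) with payoffs (6, 5).
For the simultaneous game, intersect best replies.
Country A's best replies: T0→High; T1→Moderate; T2→High; T3→Free; T4→Moderate.
Country B's best replies: Free→T2; Moderate→T1; High→T1.
Only (Moderate, T1) has each player best-responding; Nash payoffs (7, 3).
Sequential outcome (High, T0) differs from the Nash profile (Moderate, T1).

no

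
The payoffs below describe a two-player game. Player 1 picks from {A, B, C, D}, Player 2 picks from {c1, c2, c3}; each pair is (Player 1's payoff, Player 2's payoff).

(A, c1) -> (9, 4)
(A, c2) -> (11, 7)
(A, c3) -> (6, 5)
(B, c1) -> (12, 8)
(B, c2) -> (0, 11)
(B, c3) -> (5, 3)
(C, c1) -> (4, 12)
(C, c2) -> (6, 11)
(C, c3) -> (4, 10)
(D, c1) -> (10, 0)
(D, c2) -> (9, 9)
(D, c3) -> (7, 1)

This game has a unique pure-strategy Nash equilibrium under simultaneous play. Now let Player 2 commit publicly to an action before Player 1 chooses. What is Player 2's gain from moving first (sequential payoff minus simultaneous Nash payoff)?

Work backward from Player 1's decision.
- c1: BR = B, leader payoff 8.
- c2: BR = A, leader payoff 7.
- c3: BR = D, leader payoff 1.
Maximizing over 8, 7, 1, Player 2 chooses c1. Subgame-perfect outcome: (B, c1) with payoffs (12, 8).
Under simultaneous play:
Player 1's best replies: c1→B; c2→A; c3→D.
Player 2's best replies: A→c2; B→c2; C→c1; D→c2.
Only (A, c2) has each player best-responding; Nash payoffs (11, 7).
Player 2's commitment gain: 8 − 7 = 1.

1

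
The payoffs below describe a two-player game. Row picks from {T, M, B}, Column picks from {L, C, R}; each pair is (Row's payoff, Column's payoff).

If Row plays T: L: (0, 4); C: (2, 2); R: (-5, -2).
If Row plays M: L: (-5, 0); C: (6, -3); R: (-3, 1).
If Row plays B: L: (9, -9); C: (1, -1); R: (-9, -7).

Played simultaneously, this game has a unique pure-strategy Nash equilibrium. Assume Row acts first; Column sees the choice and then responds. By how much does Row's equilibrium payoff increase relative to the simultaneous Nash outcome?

Column best-responds to each possible Row move:
- T: Column compares 4, 2, -2 and picks L; Row would get 0.
- M: Column compares 0, -3, 1 and picks R; Row would get -3.
- B: Column compares -9, -1, -7 and picks C; Row would get 1.
Among 0, -3, 1, the best is 1 at B. Subgame-perfect outcome: (B, C) with payoffs (1, -1).
For the simultaneous game, intersect best replies.
Row's best replies: L→B; C→M; R→M.
Column's best replies: T→L; M→R; B→C.
Only (M, R) has each player best-responding; Nash payoffs (-3, 1).
Row's commitment gain: 1 − -3 = 4.

4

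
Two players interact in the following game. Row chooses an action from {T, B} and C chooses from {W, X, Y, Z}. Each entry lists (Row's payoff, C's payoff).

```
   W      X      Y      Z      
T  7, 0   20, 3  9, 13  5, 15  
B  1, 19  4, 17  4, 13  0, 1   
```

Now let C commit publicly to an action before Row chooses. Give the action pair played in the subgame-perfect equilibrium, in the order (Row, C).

(T, Z)

Solve by backward induction (C leads).
- W: Row compares 7, 1 and picks T; C would get 0.
- X: Row compares 20, 4 and picks T; C would get 3.
- Y: Row compares 9, 4 and picks T; C would get 13.
- Z: Row compares 5, 0 and picks T; C would get 15.
Among 0, 3, 13, 15, the best is 15 at Z. Subgame-perfect outcome: (T, Z) with payoffs (5, 15).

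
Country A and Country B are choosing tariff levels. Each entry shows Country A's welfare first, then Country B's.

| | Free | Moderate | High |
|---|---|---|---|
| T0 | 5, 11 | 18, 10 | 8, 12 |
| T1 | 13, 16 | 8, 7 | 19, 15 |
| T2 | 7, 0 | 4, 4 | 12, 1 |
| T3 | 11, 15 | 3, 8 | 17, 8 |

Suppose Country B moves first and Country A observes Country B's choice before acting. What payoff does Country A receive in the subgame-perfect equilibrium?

13

Backward induction with Country B moving first.
- Free: Country A compares 5, 13, 7, 11 and picks T1; Country B would get 16.
- Moderate: Country A compares 18, 8, 4, 3 and picks T0; Country B would get 10.
- High: Country A compares 8, 19, 12, 17 and picks T1; Country B would get 15.
Among 16, 10, 15, the best is 16 at Free. Subgame-perfect outcome: (T1, Free) with payoffs (13, 16).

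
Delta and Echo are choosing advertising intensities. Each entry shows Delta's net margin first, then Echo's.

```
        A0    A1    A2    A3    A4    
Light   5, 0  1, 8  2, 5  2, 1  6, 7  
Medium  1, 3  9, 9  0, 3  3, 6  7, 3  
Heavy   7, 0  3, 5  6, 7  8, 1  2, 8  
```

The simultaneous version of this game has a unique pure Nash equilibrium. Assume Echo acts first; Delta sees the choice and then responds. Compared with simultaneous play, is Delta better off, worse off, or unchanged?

Work backward from Delta's decision.
- A0: BR = Heavy, leader payoff 0.
- A1: BR = Medium, leader payoff 9.
- A2: BR = Heavy, leader payoff 7.
- A3: BR = Heavy, leader payoff 1.
- A4: BR = Medium, leader payoff 3.
Maximizing over 0, 9, 7, 1, 3, Echo chooses A1. Subgame-perfect outcome: (Medium, A1) with payoffs (9, 9).
For the simultaneous game, intersect best replies.
Delta's best replies: A0→Heavy; A1→Medium; A2→Heavy; A3→Heavy; A4→Medium.
Echo's best replies: Light→A1; Medium→A1; Heavy→A4.
The unique mutual best reply is (Medium, A1), giving (9, 9).
Delta earns 9 sequentially versus 9 at the Nash outcome: unchanged.

unchanged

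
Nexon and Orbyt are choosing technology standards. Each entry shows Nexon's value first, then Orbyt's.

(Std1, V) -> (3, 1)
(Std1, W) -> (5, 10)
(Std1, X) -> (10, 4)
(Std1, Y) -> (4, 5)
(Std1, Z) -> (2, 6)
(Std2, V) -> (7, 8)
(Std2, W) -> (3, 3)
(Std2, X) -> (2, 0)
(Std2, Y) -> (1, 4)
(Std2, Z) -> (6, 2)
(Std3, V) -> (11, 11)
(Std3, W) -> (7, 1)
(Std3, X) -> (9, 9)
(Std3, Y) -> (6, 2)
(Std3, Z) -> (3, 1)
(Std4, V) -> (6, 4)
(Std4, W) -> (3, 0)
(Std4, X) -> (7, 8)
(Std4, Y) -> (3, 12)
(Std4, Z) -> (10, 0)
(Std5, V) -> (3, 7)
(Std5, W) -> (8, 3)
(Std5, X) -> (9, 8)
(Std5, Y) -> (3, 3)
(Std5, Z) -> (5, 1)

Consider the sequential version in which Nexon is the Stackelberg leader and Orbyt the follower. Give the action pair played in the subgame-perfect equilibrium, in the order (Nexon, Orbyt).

Orbyt best-responds to each possible Nexon move:
- Std1 → Orbyt plays W (best of 1, 10, 4, 5, 6); Nexon gets 5.
- Std2 → Orbyt plays V (best of 8, 3, 0, 4, 2); Nexon gets 7.
- Std3 → Orbyt plays V (best of 11, 1, 9, 2, 1); Nexon gets 11.
- Std4 → Orbyt plays Y (best of 4, 0, 8, 12, 0); Nexon gets 3.
- Std5 → Orbyt plays X (best of 7, 3, 8, 3, 1); Nexon gets 9.
Maximizing over 5, 7, 11, 3, 9, Nexon chooses Std3. Subgame-perfect outcome: (Std3, V) with payoffs (11, 11).

(Std3, V)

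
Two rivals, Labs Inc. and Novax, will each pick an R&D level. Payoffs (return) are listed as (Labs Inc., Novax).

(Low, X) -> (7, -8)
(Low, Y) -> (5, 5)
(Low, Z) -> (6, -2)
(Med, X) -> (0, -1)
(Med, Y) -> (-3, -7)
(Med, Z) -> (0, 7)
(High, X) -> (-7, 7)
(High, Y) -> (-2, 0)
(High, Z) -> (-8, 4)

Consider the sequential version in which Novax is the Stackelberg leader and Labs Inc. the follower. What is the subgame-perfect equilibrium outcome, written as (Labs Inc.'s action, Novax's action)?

Labs Inc. best-responds to each possible Novax move:
- X: BR = Low, leader payoff -8.
- Y: BR = Low, leader payoff 5.
- Z: BR = Low, leader payoff -2.
Among -8, 5, -2, the best is 5 at Y. Subgame-perfect outcome: (Low, Y) with payoffs (5, 5).

(Low, Y)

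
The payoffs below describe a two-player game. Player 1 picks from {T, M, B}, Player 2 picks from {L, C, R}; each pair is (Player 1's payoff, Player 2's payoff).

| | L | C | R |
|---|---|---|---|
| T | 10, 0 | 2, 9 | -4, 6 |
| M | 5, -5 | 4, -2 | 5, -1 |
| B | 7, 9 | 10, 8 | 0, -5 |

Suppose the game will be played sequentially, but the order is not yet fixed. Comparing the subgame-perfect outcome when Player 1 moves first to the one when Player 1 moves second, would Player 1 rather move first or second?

second

If Player 1 leads: Player 2's best replies are T→C, M→R, B→L; Player 1's induced payoffs 2, 5, 7; outcome (B, L), payoffs (7, 9).
If Player 2 leads: Player 1's best replies are L→T, C→B, R→M; Player 2's induced payoffs 0, 8, -1; outcome (B, C), payoffs (10, 8).
Player 1 gets 7 moving first and 10 moving second, so Player 1 prefers to move second.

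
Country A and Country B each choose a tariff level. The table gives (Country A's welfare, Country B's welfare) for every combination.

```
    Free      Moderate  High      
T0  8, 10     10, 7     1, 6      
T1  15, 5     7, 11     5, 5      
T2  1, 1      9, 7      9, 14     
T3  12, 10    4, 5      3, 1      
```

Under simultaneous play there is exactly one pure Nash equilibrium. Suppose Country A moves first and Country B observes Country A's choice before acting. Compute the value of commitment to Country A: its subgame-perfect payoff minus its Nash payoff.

Solve by backward induction (Country A leads).
- T0 → Country B plays Free (best of 10, 7, 6); Country A gets 8.
- T1 → Country B plays Moderate (best of 5, 11, 5); Country A gets 7.
- T2 → Country B plays High (best of 1, 7, 14); Country A gets 9.
- T3 → Country B plays Free (best of 10, 5, 1); Country A gets 12.
Maximizing over 8, 7, 9, 12, Country A chooses T3. Subgame-perfect outcome: (T3, Free) with payoffs (12, 10).
Now find the simultaneous Nash equilibrium.
Country A's best replies: Free→T1; Moderate→T0; High→T2.
Country B's best replies: T0→Free; T1→Moderate; T2→High; T3→Free.
Only (T2, High) has each player best-responding; Nash payoffs (9, 14).
Country A's commitment gain: 12 − 9 = 3.

3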